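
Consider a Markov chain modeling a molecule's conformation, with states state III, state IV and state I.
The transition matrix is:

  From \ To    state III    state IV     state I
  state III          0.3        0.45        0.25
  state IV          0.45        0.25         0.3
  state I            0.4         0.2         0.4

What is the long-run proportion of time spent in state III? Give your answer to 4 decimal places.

0.3777

Let the stationary distribution be π with π = πP and π_1 + π_2 + π_3 = 1.
π_1 = 0.3·π_1 + 0.45·π_2 + 0.4·π_3
π_2 = 0.45·π_1 + 0.25·π_2 + 0.2·π_3
Solving with the normalization constraint gives π = (0.3777, 0.3099, 0.3123).
So the stationary probability of state III is 0.3777.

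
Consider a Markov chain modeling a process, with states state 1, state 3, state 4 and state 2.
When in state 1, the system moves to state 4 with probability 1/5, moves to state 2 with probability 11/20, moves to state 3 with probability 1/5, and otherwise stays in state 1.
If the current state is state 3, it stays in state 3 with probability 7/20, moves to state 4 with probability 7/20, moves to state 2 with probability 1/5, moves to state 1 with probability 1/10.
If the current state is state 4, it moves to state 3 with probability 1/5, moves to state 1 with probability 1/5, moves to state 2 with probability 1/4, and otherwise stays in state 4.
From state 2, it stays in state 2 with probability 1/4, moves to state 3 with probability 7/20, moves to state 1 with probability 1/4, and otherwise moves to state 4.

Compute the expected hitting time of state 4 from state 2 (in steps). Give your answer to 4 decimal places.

4.4772

Let t(s) be the expected number of steps to first reach state 4 from state s, with t(state 4) = 0. Conditioning on the first step:
t(state 1) = 1 + 0.05·t(state 1) + 0.2·t(state 3) + 0.55·t(state 2)
t(state 3) = 1 + 0.1·t(state 1) + 0.35·t(state 3) + 0.2·t(state 2)
t(state 2) = 1 + 0.25·t(state 1) + 0.35·t(state 3) + 0.25·t(state 2)
Solving: t(state 1) = 4.4011, t(state 3) = 3.5932, t(state 2) = 4.4772.
Expected steps from state 2 to state 4: 4.4772.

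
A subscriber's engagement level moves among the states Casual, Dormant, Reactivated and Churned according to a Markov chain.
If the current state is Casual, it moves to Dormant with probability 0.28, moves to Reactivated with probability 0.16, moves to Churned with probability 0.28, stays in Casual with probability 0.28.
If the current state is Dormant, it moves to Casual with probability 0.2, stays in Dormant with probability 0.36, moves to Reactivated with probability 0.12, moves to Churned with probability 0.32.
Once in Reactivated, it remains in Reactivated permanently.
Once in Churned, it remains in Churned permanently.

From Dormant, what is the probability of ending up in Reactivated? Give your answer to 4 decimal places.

Let h(s) be the probability of absorption at Reactivated starting from transient state s. Then h(Reactivated) = 1 and h(Churned) = 0. By first-step analysis:
h(Casual) = 0.28·h(Casual) + 0.28·h(Dormant) + 0.16·1 + 0.28·0
h(Dormant) = 0.2·h(Casual) + 0.36·h(Dormant) + 0.12·1 + 0.32·0
Solving: h(Casual) = 0.3360, h(Dormant) = 0.2925.
Starting from Dormant, the probability is 0.2925.

0.2925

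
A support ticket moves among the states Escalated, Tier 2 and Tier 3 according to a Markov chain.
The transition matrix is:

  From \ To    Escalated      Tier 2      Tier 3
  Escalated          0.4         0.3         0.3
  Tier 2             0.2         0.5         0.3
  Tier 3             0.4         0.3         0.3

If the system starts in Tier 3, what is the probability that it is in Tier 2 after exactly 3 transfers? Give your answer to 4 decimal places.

0.3720

Propagate the distribution vector 3 transfers from Tier 3.
After 0 transfers: (0.0000, 0.0000, 1.0000)
After 1 transfer: (0.4000, 0.3000, 0.3000)
After 2 transfers: (0.3400, 0.3600, 0.3000)
After 3 transfers: (0.3280, 0.3720, 0.3000)
P(in Tier 2 after 3 transfers) = 0.3720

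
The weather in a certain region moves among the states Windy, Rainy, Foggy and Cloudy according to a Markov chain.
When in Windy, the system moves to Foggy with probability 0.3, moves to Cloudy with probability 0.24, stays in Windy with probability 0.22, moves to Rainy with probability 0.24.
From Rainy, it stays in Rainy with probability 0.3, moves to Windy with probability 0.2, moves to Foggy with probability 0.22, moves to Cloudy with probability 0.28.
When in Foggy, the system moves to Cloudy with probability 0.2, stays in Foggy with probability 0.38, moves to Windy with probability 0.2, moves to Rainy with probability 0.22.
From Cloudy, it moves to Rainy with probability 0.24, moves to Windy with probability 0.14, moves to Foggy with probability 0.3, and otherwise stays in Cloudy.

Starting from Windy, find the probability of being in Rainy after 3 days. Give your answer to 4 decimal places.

0.2488

Propagate the distribution vector 3 days from Windy.
After 0 days: (1.0000, 0.0000, 0.0000, 0.0000)
After 1 day: (0.2200, 0.2400, 0.3000, 0.2400)
After 2 days: (0.1900, 0.2484, 0.3048, 0.2568)
After 3 days: (0.1884, 0.2488, 0.3045, 0.2583)
P(in Rainy after 3 days) = 0.2488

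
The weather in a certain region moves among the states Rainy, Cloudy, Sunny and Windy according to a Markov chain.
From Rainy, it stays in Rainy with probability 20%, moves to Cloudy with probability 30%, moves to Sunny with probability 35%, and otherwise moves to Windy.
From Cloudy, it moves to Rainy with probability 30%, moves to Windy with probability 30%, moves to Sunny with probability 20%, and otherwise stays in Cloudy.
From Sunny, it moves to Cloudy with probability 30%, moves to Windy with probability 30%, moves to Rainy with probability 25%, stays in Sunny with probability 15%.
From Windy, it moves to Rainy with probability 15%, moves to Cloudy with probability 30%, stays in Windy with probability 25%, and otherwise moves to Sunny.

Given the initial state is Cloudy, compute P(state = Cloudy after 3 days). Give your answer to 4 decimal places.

Propagate the distribution vector 3 days from Cloudy.
After 0 days: (0.0000, 1.0000, 0.0000, 0.0000)
After 1 day: (0.3000, 0.2000, 0.2000, 0.3000)
After 2 days: (0.2150, 0.2800, 0.2650, 0.2400)
After 3 days: (0.2293, 0.2720, 0.2430, 0.2558)
P(in Cloudy after 3 days) = 0.2720

0.2720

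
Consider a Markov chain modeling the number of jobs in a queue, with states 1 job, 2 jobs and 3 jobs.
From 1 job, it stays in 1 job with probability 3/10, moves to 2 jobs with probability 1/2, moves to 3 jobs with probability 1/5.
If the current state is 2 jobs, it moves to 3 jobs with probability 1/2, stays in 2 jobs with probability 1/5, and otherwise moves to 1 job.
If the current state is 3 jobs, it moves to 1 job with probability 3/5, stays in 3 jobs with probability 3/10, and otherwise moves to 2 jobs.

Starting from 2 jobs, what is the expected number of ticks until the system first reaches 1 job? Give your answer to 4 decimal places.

2.3529

Let t(s) be the expected number of ticks to first reach 1 job from state s, with t(1 job) = 0. Conditioning on the first tick:
t(2 jobs) = 1 + 0.2·t(2 jobs) + 0.5·t(3 jobs)
t(3 jobs) = 1 + 0.1·t(2 jobs) + 0.3·t(3 jobs)
Solving: t(2 jobs) = 2.3529, t(3 jobs) = 1.7647.
Expected ticks from 2 jobs to 1 job: 2.3529.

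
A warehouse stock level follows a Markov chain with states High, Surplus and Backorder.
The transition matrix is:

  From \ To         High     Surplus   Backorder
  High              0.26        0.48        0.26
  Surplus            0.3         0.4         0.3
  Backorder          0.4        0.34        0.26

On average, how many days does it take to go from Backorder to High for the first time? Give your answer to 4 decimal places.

Let t(s) be the expected number of days to first reach High from state s, with t(High) = 0. Conditioning on the first day:
t(Surplus) = 1 + 0.4·t(Surplus) + 0.3·t(Backorder)
t(Backorder) = 1 + 0.34·t(Surplus) + 0.26·t(Backorder)
Solving: t(Surplus) = 3.0409, t(Backorder) = 2.7485.
Expected days from Backorder to High: 2.7485.

2.7485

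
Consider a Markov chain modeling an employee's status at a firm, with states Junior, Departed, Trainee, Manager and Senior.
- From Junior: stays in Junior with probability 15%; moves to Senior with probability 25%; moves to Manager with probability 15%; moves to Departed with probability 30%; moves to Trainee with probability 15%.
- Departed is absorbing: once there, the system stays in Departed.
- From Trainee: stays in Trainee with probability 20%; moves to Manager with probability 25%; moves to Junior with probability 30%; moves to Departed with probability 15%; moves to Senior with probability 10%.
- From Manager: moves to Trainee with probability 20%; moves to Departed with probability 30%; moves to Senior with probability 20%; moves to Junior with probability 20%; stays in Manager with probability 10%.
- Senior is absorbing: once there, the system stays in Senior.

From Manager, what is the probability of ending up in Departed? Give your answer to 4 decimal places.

0.5865

Let h(s) be the probability of absorption at Departed starting from transient state s. Then h(Departed) = 1 and h(Senior) = 0. By first-step analysis:
h(Junior) = 0.15·h(Junior) + 0.3·1 + 0.15·h(Trainee) + 0.15·h(Manager) + 0.25·0
h(Trainee) = 0.3·h(Junior) + 0.15·1 + 0.2·h(Trainee) + 0.25·h(Manager) + 0.1·0
h(Manager) = 0.2·h(Junior) + 0.3·1 + 0.2·h(Trainee) + 0.1·h(Manager) + 0.2·0
Solving: h(Junior) = 0.5589, h(Trainee) = 0.5803, h(Manager) = 0.5865.
Starting from Manager, the probability is 0.5865.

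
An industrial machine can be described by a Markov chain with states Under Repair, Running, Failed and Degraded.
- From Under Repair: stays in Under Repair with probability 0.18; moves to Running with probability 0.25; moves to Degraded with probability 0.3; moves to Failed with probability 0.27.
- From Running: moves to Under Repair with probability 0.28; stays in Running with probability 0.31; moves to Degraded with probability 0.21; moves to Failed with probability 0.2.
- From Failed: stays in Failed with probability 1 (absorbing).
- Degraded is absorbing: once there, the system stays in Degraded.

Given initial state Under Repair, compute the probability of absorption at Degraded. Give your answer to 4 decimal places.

Let h(s) be the probability of absorption at Degraded starting from transient state s. Then h(Degraded) = 1 and h(Failed) = 0. By first-step analysis:
h(Under Repair) = 0.18·h(Under Repair) + 0.25·h(Running) + 0.27·0 + 0.3·1
h(Running) = 0.28·h(Under Repair) + 0.31·h(Running) + 0.2·0 + 0.21·1
Solving: h(Under Repair) = 0.5234, h(Running) = 0.5167.
Starting from Under Repair, the probability is 0.5234.

0.5234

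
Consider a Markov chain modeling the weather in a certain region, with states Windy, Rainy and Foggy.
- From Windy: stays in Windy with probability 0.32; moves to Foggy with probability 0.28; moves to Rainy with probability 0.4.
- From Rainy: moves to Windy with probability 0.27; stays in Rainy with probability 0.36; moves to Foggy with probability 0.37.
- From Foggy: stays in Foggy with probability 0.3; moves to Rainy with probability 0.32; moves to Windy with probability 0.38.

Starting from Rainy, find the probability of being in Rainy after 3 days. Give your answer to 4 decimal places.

0.3602

Propagate the distribution vector 3 days from Rainy.
After 0 days: (0.0000, 1.0000, 0.0000)
After 1 day: (0.2700, 0.3600, 0.3700)
After 2 days: (0.3242, 0.3560, 0.3198)
After 3 days: (0.3214, 0.3602, 0.3184)
P(in Rainy after 3 days) = 0.3602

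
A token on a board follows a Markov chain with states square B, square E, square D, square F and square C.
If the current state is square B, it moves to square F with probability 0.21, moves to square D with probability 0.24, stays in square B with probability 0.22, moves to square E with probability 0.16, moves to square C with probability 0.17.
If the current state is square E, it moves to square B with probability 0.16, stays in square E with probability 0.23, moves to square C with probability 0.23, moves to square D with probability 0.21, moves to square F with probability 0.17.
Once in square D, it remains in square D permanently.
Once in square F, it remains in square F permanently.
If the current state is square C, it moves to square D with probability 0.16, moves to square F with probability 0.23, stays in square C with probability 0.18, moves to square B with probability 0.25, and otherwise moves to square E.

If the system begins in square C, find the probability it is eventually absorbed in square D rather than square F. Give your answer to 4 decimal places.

Let h(s) be the probability of absorption at square D starting from transient state s. Then h(square D) = 1 and h(square F) = 0. By first-step analysis:
h(square B) = 0.22·h(square B) + 0.16·h(square E) + 0.24·1 + 0.21·0 + 0.17·h(square C)
h(square E) = 0.16·h(square B) + 0.23·h(square E) + 0.21·1 + 0.17·0 + 0.23·h(square C)
h(square C) = 0.25·h(square B) + 0.18·h(square E) + 0.16·1 + 0.23·0 + 0.18·h(square C)
Solving: h(square B) = 0.5158, h(square E) = 0.5192, h(square C) = 0.4664.
Starting from square C, the probability is 0.4664.

0.4664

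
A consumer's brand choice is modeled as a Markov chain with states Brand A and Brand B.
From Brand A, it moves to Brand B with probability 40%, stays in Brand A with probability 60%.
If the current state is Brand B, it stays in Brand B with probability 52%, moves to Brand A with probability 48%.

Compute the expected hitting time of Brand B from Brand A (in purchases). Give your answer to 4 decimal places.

2.5000

Let t(s) be the expected number of purchases to first reach Brand B from state s, with t(Brand B) = 0. Conditioning on the first purchase:
t(Brand A) = 1 + 0.6·t(Brand A)
Solving: t(Brand A) = 2.5000.
Expected purchases from Brand A to Brand B: 2.5000.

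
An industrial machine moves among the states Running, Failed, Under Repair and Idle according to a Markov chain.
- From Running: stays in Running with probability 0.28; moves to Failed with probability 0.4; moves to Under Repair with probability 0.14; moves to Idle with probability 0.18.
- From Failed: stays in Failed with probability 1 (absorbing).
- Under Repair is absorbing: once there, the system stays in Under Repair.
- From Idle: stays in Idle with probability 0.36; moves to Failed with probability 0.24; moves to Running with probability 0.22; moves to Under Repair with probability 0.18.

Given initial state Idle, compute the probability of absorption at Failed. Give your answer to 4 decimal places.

0.6192

Let h(s) be the probability of absorption at Failed starting from transient state s. Then h(Failed) = 1 and h(Under Repair) = 0. By first-step analysis:
h(Running) = 0.28·h(Running) + 0.4·1 + 0.14·0 + 0.18·h(Idle)
h(Idle) = 0.22·h(Running) + 0.24·1 + 0.18·0 + 0.36·h(Idle)
Solving: h(Running) = 0.7104, h(Idle) = 0.6192.
Starting from Idle, the probability is 0.6192.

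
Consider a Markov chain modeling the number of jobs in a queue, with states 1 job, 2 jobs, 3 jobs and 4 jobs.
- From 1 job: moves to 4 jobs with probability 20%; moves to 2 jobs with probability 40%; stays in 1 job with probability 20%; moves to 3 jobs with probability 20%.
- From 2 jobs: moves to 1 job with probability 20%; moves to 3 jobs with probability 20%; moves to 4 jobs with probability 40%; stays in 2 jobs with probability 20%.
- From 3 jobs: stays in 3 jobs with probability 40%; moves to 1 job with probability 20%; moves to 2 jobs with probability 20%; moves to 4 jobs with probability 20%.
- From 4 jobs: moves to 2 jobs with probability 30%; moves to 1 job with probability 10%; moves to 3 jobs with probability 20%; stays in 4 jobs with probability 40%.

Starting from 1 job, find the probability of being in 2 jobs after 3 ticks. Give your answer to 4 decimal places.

Propagate the distribution vector 3 ticks from 1 job.
After 0 ticks: (1.0000, 0.0000, 0.0000, 0.0000)
After 1 tick: (0.2000, 0.4000, 0.2000, 0.2000)
After 2 ticks: (0.1800, 0.2600, 0.2400, 0.3200)
After 3 ticks: (0.1680, 0.2680, 0.2480, 0.3160)
P(in 2 jobs after 3 ticks) = 0.2680

0.2680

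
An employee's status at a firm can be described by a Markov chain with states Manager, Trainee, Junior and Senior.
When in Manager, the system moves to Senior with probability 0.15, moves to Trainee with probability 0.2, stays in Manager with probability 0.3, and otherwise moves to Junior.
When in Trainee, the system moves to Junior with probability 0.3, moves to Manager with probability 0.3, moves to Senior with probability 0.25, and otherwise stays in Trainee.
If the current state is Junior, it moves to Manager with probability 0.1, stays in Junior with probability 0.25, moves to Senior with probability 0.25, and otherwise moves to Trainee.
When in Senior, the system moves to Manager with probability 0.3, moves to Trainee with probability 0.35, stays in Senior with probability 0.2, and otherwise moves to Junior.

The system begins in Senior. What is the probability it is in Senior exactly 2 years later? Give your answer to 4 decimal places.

Propagate the distribution vector 2 years from Senior.
After 0 years: (0.0000, 0.0000, 0.0000, 1.0000)
After 1 year: (0.3000, 0.3500, 0.1500, 0.2000)
After 2 years: (0.2700, 0.2425, 0.2775, 0.2100)
P(in Senior after 2 years) = 0.2100

0.2100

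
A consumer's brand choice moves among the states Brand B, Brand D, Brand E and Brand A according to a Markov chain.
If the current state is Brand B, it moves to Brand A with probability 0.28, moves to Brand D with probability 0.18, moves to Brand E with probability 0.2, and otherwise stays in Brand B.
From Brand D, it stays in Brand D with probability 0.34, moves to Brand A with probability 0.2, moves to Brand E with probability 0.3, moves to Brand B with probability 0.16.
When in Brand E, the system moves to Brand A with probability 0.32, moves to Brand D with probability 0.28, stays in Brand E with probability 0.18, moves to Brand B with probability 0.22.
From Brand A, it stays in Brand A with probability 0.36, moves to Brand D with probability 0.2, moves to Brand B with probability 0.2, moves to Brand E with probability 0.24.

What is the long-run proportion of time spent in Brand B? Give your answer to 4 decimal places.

Let the stationary distribution be π with π = πP and π_1 + π_2 + π_3 + π_4 = 1.
π_1 = 0.34·π_1 + 0.16·π_2 + 0.22·π_3 + 0.2·π_4
π_2 = 0.18·π_1 + 0.34·π_2 + 0.28·π_3 + 0.2·π_4
π_3 = 0.2·π_1 + 0.3·π_2 + 0.18·π_3 + 0.24·π_4
Solving with the normalization constraint gives π = (0.2264, 0.2489, 0.2320, 0.2928).
So the stationary probability of Brand B is 0.2264.

0.2264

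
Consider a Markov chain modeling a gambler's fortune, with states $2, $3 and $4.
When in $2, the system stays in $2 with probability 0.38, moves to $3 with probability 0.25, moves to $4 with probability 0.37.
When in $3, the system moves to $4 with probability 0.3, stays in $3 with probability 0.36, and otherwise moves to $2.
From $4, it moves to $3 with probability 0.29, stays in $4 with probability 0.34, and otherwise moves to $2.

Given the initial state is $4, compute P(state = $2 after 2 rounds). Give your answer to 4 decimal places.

Sum over the intermediate state after 1 round:
P = P($4→$2)·P($2→$2) + P($4→$3)·P($3→$2) + P($4→$4)·P($4→$2)
  = 0.37×0.38 + 0.29×0.34 + 0.34×0.37
  = 0.1406 + 0.0986 + 0.1258 = 0.3650

0.3650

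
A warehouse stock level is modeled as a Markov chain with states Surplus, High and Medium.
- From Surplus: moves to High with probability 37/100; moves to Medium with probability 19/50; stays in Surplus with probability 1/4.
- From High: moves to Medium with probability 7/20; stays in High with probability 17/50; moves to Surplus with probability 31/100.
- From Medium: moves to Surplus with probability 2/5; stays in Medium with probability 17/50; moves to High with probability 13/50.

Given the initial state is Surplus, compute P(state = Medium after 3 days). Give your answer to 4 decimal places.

0.3563

Propagate the distribution vector 3 days from Surplus.
After 0 days: (1.0000, 0.0000, 0.0000)
After 1 day: (0.2500, 0.3700, 0.3800)
After 2 days: (0.3292, 0.3171, 0.3537)
After 3 days: (0.3221, 0.3216, 0.3563)
P(in Medium after 3 days) = 0.3563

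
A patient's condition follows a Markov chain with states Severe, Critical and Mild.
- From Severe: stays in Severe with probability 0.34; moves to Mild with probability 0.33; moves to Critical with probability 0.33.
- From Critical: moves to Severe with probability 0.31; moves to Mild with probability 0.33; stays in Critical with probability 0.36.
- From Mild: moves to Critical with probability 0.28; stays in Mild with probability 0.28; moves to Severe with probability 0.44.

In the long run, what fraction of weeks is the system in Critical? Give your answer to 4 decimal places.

Let the stationary distribution be π with π = πP and π_1 + π_2 + π_3 = 1.
π_1 = 0.34·π_1 + 0.31·π_2 + 0.44·π_3
π_2 = 0.33·π_1 + 0.36·π_2 + 0.28·π_3
Solving with the normalization constraint gives π = (0.3617, 0.3240, 0.3143).
So the stationary probability of Critical is 0.3240.

0.3240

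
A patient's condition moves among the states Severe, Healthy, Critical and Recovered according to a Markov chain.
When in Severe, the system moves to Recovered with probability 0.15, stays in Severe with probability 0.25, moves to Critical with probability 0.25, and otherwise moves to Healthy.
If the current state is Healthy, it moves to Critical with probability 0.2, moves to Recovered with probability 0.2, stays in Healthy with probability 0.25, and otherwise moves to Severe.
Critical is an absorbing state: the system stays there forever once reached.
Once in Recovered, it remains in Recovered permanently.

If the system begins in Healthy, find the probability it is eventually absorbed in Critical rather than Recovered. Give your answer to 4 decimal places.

0.5398

Let h(s) be the probability of absorption at Critical starting from transient state s. Then h(Critical) = 1 and h(Recovered) = 0. By first-step analysis:
h(Severe) = 0.25·h(Severe) + 0.35·h(Healthy) + 0.25·1 + 0.15·0
h(Healthy) = 0.35·h(Severe) + 0.25·h(Healthy) + 0.2·1 + 0.2·0
Solving: h(Severe) = 0.5852, h(Healthy) = 0.5398.
Starting from Healthy, the probability is 0.5398.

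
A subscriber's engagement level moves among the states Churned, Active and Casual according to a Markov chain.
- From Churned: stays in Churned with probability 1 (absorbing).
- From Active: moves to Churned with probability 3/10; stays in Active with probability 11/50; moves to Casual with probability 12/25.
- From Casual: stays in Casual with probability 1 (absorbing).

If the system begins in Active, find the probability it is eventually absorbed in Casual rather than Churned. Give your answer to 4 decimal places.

0.6154

Let h(s) be the probability of absorption at Casual starting from transient state s. Then h(Casual) = 1 and h(Churned) = 0. By first-step analysis:
h(Active) = 0.3·0 + 0.22·h(Active) + 0.48·1
Solving: h(Active) = 0.6154.
Starting from Active, the probability is 0.6154.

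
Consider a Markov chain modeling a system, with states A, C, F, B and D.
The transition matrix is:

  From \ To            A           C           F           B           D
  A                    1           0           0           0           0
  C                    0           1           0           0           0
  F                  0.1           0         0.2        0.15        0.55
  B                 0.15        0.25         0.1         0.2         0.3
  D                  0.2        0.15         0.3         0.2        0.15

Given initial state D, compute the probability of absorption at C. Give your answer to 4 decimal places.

Let h(s) be the probability of absorption at C starting from transient state s. Then h(C) = 1 and h(A) = 0. By first-step analysis:
h(F) = 0.1·0 + 0.2·h(F) + 0.15·h(B) + 0.55·h(D)
h(B) = 0.15·0 + 0.25·1 + 0.1·h(F) + 0.2·h(B) + 0.3·h(D)
h(D) = 0.2·0 + 0.15·1 + 0.3·h(F) + 0.2·h(B) + 0.15·h(D)
Solving: h(F) = 0.4044, h(B) = 0.5295, h(D) = 0.4438.
Starting from D, the probability is 0.4438.

0.4438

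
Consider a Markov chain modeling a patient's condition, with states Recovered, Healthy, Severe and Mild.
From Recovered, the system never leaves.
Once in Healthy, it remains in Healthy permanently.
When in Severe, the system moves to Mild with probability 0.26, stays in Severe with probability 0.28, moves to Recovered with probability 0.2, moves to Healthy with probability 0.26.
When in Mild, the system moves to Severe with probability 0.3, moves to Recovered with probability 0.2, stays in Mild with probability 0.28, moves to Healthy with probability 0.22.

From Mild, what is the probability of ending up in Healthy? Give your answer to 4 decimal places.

Let h(s) be the probability of absorption at Healthy starting from transient state s. Then h(Healthy) = 1 and h(Recovered) = 0. By first-step analysis:
h(Severe) = 0.2·0 + 0.26·1 + 0.28·h(Severe) + 0.26·h(Mild)
h(Mild) = 0.2·0 + 0.22·1 + 0.3·h(Severe) + 0.28·h(Mild)
Solving: h(Severe) = 0.5550, h(Mild) = 0.5368.
Starting from Mild, the probability is 0.5368.

0.5368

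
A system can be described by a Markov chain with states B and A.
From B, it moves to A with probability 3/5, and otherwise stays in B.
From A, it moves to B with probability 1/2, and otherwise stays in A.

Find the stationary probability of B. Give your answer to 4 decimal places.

0.4545

Let the stationary distribution be π with π = πP and π_1 + π_2 = 1.
π_1 = 0.4·π_1 + 0.5·π_2
Solving with the normalization constraint gives π = (0.4545, 0.5455).
So the stationary probability of B is 0.4545.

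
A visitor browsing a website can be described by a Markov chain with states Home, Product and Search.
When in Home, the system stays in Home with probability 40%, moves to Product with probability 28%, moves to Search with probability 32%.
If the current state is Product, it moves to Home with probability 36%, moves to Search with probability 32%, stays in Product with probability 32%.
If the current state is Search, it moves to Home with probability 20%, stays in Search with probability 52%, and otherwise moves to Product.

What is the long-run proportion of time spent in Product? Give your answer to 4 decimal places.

Let the stationary distribution be π with π = πP and π_1 + π_2 + π_3 = 1.
π_1 = 0.4·π_1 + 0.36·π_2 + 0.2·π_3
π_2 = 0.28·π_1 + 0.32·π_2 + 0.28·π_3
Solving with the normalization constraint gives π = (0.3083, 0.2917, 0.4000).
So the stationary probability of Product is 0.2917.

0.2917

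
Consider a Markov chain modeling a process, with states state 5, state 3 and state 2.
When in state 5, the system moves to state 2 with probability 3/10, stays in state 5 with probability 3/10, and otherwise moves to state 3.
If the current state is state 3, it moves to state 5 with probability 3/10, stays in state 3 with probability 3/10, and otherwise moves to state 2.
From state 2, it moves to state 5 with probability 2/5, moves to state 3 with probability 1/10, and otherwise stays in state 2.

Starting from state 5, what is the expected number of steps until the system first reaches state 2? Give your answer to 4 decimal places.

2.9730

Let t(s) be the expected number of steps to first reach state 2 from state s, with t(state 2) = 0. Conditioning on the first step:
t(state 5) = 1 + 0.3·t(state 5) + 0.4·t(state 3)
t(state 3) = 1 + 0.3·t(state 5) + 0.3·t(state 3)
Solving: t(state 5) = 2.9730, t(state 3) = 2.7027.
Expected steps from state 5 to state 2: 2.9730.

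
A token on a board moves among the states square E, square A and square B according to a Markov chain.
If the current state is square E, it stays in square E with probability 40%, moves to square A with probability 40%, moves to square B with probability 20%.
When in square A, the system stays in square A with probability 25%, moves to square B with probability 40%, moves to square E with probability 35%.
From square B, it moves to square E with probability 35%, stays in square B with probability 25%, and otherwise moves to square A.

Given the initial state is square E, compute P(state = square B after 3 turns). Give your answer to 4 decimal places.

0.2825

Propagate the distribution vector 3 turns from square E.
After 0 turns: (1.0000, 0.0000, 0.0000)
After 1 turn: (0.4000, 0.4000, 0.2000)
After 2 turns: (0.3700, 0.3400, 0.2900)
After 3 turns: (0.3685, 0.3490, 0.2825)
P(in square B after 3 turns) = 0.2825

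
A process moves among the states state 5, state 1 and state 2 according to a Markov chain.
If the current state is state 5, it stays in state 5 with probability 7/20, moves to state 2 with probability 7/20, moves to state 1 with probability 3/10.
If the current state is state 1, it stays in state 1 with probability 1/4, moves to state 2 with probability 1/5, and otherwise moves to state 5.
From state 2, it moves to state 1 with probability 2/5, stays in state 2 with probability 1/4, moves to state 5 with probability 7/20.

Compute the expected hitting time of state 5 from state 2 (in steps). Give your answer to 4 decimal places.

Let t(s) be the expected number of steps to first reach state 5 from state s, with t(state 5) = 0. Conditioning on the first step:
t(state 1) = 1 + 0.25·t(state 1) + 0.2·t(state 2)
t(state 2) = 1 + 0.4·t(state 1) + 0.25·t(state 2)
Solving: t(state 1) = 1.9689, t(state 2) = 2.3834.
Expected steps from state 2 to state 5: 2.3834.

2.3834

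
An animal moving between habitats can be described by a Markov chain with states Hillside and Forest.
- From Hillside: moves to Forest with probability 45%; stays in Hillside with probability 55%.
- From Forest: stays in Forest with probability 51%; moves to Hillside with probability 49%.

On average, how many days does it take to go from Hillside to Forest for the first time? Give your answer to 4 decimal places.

2.2222

Let t(s) be the expected number of days to first reach Forest from state s, with t(Forest) = 0. Conditioning on the first day:
t(Hillside) = 1 + 0.55·t(Hillside)
Solving: t(Hillside) = 2.2222.
Expected days from Hillside to Forest: 2.2222.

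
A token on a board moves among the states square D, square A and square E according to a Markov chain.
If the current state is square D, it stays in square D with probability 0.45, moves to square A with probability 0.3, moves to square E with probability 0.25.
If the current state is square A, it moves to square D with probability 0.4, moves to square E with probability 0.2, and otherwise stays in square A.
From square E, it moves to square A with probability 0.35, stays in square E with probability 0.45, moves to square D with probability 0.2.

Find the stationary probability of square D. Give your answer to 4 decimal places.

0.3599

Let the stationary distribution be π with π = πP and π_1 + π_2 + π_3 = 1.
π_1 = 0.45·π_1 + 0.4·π_2 + 0.2·π_3
π_2 = 0.3·π_1 + 0.4·π_2 + 0.35·π_3
Solving with the normalization constraint gives π = (0.3599, 0.3495, 0.2907).
So the stationary probability of square D is 0.3599.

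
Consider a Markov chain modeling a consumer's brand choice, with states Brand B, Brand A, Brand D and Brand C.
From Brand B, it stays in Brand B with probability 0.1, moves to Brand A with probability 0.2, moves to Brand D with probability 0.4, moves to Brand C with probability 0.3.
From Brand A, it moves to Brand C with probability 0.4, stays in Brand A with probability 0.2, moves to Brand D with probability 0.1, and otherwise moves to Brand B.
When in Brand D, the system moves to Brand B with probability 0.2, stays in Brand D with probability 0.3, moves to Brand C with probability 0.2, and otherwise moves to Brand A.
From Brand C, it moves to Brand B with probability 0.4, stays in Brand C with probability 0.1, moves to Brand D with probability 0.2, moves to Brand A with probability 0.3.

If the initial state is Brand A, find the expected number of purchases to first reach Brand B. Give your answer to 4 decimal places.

3.2024

Let t(s) be the expected number of purchases to first reach Brand B from state s, with t(Brand B) = 0. Conditioning on the first purchase:
t(Brand A) = 1 + 0.2·t(Brand A) + 0.1·t(Brand D) + 0.4·t(Brand C)
t(Brand D) = 1 + 0.3·t(Brand A) + 0.3·t(Brand D) + 0.2·t(Brand C)
t(Brand C) = 1 + 0.3·t(Brand A) + 0.2·t(Brand D) + 0.1·t(Brand C)
Solving: t(Brand A) = 3.2024, t(Brand D) = 3.6556, t(Brand C) = 2.9909.
Expected purchases from Brand A to Brand B: 3.2024.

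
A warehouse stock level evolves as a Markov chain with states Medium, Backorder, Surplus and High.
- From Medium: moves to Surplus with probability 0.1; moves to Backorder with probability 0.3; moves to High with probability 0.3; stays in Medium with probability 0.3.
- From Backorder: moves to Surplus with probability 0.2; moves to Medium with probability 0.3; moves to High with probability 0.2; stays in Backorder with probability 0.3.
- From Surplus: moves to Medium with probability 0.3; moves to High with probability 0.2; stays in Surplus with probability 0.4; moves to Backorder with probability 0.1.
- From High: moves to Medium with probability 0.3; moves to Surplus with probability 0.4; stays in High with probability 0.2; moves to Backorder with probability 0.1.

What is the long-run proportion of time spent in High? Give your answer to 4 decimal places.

Let the stationary distribution be π with π = πP and π_1 + π_2 + π_3 + π_4 = 1.
π_1 = 0.3·π_1 + 0.3·π_2 + 0.3·π_3 + 0.3·π_4
π_2 = 0.3·π_1 + 0.3·π_2 + 0.1·π_3 + 0.1·π_4
π_3 = 0.1·π_1 + 0.2·π_2 + 0.4·π_3 + 0.4·π_4
Solving with the normalization constraint gives π = (0.3000, 0.2000, 0.2700, 0.2300).
So the stationary probability of High is 0.2300.

0.2300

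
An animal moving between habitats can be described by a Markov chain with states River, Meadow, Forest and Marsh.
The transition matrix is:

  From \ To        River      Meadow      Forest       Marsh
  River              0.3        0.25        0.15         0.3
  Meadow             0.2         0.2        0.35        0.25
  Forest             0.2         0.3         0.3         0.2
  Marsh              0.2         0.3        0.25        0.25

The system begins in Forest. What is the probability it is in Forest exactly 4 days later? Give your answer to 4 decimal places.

0.2675

Propagate the distribution vector 4 days from Forest.
After 0 days: (0.0000, 0.0000, 1.0000, 0.0000)
After 1 day: (0.2000, 0.3000, 0.3000, 0.2000)
After 2 days: (0.2200, 0.2600, 0.2750, 0.2450)
After 3 days: (0.2220, 0.2630, 0.2678, 0.2473)
After 4 days: (0.2222, 0.2626, 0.2675, 0.2477)
P(in Forest after 4 days) = 0.2675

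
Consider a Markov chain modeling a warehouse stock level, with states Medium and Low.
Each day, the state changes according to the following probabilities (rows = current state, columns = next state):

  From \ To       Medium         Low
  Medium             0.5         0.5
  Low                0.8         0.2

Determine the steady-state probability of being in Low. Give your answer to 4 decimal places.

Let the stationary distribution be π with π = πP and π_1 + π_2 = 1.
π_1 = 0.5·π_1 + 0.8·π_2
Solving with the normalization constraint gives π = (0.6154, 0.3846).
So the stationary probability of Low is 0.3846.

0.3846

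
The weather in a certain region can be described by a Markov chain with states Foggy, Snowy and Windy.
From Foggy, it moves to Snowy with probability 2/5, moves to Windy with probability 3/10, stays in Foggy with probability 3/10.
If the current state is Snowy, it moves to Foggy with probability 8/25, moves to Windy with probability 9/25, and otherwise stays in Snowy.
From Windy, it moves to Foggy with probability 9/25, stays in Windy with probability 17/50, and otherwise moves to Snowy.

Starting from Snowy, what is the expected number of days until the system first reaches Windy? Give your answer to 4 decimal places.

2.9310

Let t(s) be the expected number of days to first reach Windy from state s, with t(Windy) = 0. Conditioning on the first day:
t(Foggy) = 1 + 0.3·t(Foggy) + 0.4·t(Snowy)
t(Snowy) = 1 + 0.32·t(Foggy) + 0.32·t(Snowy)
Solving: t(Foggy) = 3.1034, t(Snowy) = 2.9310.
Expected days from Snowy to Windy: 2.9310.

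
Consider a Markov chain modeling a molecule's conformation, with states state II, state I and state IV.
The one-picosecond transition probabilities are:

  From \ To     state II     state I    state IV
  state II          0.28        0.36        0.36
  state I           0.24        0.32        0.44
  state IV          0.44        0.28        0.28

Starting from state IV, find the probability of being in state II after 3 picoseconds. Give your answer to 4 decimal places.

0.3245

Propagate the distribution vector 3 picoseconds from state IV.
After 0 picoseconds: (0.0000, 0.0000, 1.0000)
After 1 picosecond: (0.4400, 0.2800, 0.2800)
After 2 picoseconds: (0.3136, 0.3264, 0.3600)
After 3 picoseconds: (0.3245, 0.3181, 0.3573)
P(in state II after 3 picoseconds) = 0.3245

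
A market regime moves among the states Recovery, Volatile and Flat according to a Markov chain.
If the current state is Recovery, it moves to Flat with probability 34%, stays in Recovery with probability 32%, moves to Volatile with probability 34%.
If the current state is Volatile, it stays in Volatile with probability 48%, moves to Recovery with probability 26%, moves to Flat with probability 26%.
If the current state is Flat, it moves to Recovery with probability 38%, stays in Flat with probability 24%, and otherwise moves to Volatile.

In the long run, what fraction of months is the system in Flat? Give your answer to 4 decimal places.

Let the stationary distribution be π with π = πP and π_1 + π_2 + π_3 = 1.
π_1 = 0.32·π_1 + 0.26·π_2 + 0.38·π_3
π_2 = 0.34·π_1 + 0.48·π_2 + 0.38·π_3
Solving with the normalization constraint gives π = (0.3123, 0.4083, 0.2794).
So the stationary probability of Flat is 0.2794.

0.2794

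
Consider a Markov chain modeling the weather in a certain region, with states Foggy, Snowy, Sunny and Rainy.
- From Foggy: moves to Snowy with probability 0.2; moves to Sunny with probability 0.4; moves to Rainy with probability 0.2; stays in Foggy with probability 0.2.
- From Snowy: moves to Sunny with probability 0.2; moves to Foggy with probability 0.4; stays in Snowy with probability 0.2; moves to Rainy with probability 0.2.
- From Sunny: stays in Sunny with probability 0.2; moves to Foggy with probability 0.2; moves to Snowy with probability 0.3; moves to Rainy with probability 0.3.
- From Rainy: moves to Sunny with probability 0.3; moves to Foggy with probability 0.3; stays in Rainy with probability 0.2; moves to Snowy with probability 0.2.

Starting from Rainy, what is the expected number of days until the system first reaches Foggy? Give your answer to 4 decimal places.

3.3636

Let t(s) be the expected number of days to first reach Foggy from state s, with t(Foggy) = 0. Conditioning on the first day:
t(Snowy) = 1 + 0.2·t(Snowy) + 0.2·t(Sunny) + 0.2·t(Rainy)
t(Sunny) = 1 + 0.3·t(Snowy) + 0.2·t(Sunny) + 0.3·t(Rainy)
t(Rainy) = 1 + 0.2·t(Snowy) + 0.3·t(Sunny) + 0.2·t(Rainy)
Solving: t(Snowy) = 3.0000, t(Sunny) = 3.6364, t(Rainy) = 3.3636.
Expected days from Rainy to Foggy: 3.3636.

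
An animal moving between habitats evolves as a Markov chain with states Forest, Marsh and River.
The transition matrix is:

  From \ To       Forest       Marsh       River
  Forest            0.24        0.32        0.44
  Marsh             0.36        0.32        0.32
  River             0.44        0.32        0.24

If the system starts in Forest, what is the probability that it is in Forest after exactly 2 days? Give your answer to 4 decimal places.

0.3664

Sum over the intermediate state after 1 day:
P = P(Forest→Forest)·P(Forest→Forest) + P(Forest→Marsh)·P(Marsh→Forest) + P(Forest→River)·P(River→Forest)
  = 0.24×0.24 + 0.32×0.36 + 0.44×0.44
  = 0.0576 + 0.1152 + 0.1936 = 0.3664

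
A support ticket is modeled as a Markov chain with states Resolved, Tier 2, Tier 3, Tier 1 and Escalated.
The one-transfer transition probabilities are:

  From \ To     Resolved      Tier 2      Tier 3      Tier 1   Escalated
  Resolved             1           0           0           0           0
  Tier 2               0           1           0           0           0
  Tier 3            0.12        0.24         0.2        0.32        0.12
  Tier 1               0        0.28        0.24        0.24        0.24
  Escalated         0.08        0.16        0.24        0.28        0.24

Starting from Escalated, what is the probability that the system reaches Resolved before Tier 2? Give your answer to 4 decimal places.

Let h(s) be the probability of absorption at Resolved starting from transient state s. Then h(Resolved) = 1 and h(Tier 2) = 0. By first-step analysis:
h(Tier 3) = 0.12·1 + 0.24·0 + 0.2·h(Tier 3) + 0.32·h(Tier 1) + 0.12·h(Escalated)
h(Tier 1) = 0.28·0 + 0.24·h(Tier 3) + 0.24·h(Tier 1) + 0.24·h(Escalated)
h(Escalated) = 0.08·1 + 0.16·0 + 0.24·h(Tier 3) + 0.28·h(Tier 1) + 0.24·h(Escalated)
Solving: h(Tier 3) = 0.2477, h(Tier 1) = 0.1541, h(Escalated) = 0.2402.
Starting from Escalated, the probability is 0.2402.

0.2402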